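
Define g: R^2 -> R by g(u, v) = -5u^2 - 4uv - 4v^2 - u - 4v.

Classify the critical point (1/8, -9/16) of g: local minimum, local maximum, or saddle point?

local maximum

The Hessian of g is constant: H = [[-10, -4], [-4, -8]].
det(H) = (-10)·(-8) − (-4)² = 64.
det(H) > 0 and tr(H) = -18 < 0, so H is negative definite and the point is a local maximum.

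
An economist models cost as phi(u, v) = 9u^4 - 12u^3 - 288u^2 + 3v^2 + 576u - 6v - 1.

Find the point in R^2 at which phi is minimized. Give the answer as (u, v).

(-4, 1)

phi(u,v) separates as P(u) + Q(v) − 1, so its minimum is min P + min Q − 1.
P'(u) = 36(u - 4)(u - 1)(u + 4) vanishes at u ∈ {-4, 1, 4}; Q'(v) = 6v - 6 vanishes at v ∈ {1}.
Local minima of P (where P''>0): P(-4)=-3840, P(4)=-768. Local minima of Q: Q(1)=-3.
So the global minimum of phi is P(-4) + Q(1) − 1 = -3840 − 3 − 1 = -3844, attained at (-4, 1).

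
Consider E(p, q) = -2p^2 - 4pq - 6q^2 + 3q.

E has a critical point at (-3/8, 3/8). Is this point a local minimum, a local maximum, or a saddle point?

The Hessian of E is constant: H = [[-4, -4], [-4, -12]].
det(H) = (-4)·(-12) − (-4)² = 32.
det(H) > 0 and tr(H) = -16 < 0, so H is negative definite and the point is a local maximum.

local maximum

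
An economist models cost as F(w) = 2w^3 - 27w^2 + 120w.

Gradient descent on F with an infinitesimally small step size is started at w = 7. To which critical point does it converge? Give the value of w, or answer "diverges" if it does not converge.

5

F'(w) = 6(w - 5)(w - 4), so F'(7) = 36.
Gradient descent moves in the -F' direction, i.e. w is decreasing.
The nearest critical point in that direction is w = 5, where F'' = 6 > 0 (a local minimum). The iterate converges there.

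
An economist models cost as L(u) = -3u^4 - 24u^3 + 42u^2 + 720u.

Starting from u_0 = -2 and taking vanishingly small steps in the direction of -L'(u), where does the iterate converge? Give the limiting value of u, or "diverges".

L'(u) = -12(u - 3)(u + 4)(u + 5), so L'(-2) = 360.
Gradient descent moves in the -L' direction, i.e. u is decreasing.
The nearest critical point in that direction is u = -4, where L'' = 84 > 0 (a local minimum). The iterate converges there.

-4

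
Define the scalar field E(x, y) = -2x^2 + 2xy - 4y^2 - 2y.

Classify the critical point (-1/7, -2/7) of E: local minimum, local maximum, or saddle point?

The Hessian of E is constant: H = [[-4, 2], [2, -8]].
det(H) = (-4)·(-8) − 2² = 28.
det(H) > 0 and tr(H) = -12 < 0, so H is negative definite and the point is a local maximum.

local maximum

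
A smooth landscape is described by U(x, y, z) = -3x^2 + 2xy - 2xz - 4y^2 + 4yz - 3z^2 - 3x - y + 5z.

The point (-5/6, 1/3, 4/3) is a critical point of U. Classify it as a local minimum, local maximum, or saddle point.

local maximum

The Hessian is constant: H = [[-6, 2, -2], [2, -8, 4], [-2, 4, -6]].
Leading principal minors: Δ₁ = -6, Δ₂ = 44, Δ₃ = -168.
The minors alternate sign starting negative (−, +, −), so H is negative definite: a local maximum.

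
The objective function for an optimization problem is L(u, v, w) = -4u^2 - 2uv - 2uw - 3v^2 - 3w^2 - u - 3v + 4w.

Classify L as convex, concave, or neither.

concave

L is quadratic, so its Hessian is the constant matrix H = [[-8, -2, -2], [-2, -6, 0], [-2, 0, -6]].
Leading principal minors: -8, 44, -240.
Signs alternate −, +, − ⇒ H ≺ 0 ⇒ concave.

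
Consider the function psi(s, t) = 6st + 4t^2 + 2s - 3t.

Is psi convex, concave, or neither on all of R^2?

psi is quadratic, so its Hessian is the constant matrix H = [[0, 6], [6, 8]].
det(H) = -36, tr(H) = 8.
det(H) < 0, so H is indefinite: neither convex nor concave.

neither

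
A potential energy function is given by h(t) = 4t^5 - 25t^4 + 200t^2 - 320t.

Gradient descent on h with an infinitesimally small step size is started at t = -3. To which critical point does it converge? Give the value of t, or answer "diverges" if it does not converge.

diverges

h'(t) = 20(t - 4)(t - 2)(t - 1)(t + 2), so h'(-3) = 2800.
Gradient descent moves in the -h' direction, i.e. t is decreasing.
There is no critical point below t=-3, and h' keeps the same sign, so the iterate runs off to −∞.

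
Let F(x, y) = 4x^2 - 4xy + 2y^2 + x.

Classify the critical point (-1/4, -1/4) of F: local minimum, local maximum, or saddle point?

local minimum

The Hessian of F is constant: H = [[8, -4], [-4, 4]].
det(H) = 8·4 − (-4)² = 16.
det(H) > 0 and tr(H) = 12 > 0, so H is positive definite and the point is a local minimum.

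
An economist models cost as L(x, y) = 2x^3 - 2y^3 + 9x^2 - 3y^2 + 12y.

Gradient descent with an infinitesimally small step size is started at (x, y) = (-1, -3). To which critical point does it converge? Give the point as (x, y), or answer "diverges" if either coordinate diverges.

(0, -2)

L is separable, so gradient descent decouples: x follows -∂L/∂x, y follows -∂L/∂y.
∂L/∂x = 6x(x + 3); at x=-1 this is -12, so x increases.
∂L/∂y = -6(y - 1)(y + 2); at y=-3 this is -24, so y increases.
x converges to its nearest critical value 0 (a local min of the x-part); y converges to -2. The iterate converges to (0, -2).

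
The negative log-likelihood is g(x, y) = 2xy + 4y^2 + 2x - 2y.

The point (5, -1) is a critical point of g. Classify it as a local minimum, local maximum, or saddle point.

saddle point

The Hessian of g is constant: H = [[0, 2], [2, 8]].
det(H) = 0·8 − 2² = -4.
Since det(H) < 0, H is indefinite and the critical point is a saddle point.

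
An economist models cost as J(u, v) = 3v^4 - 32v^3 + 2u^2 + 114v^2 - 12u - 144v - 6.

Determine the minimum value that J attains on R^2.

J(u,v) separates as P(u) + Q(v) − 6, so its minimum is min P + min Q − 6.
P'(u) = 4u - 12 vanishes at u ∈ {3}; Q'(v) = 12(v - 4)(v - 3)(v - 1) vanishes at v ∈ {1, 3, 4}.
Local minima of P (where P''>0): P(3)=-18. Local minima of Q: Q(1)=-59, Q(4)=-32.
So the global minimum of J is P(3) + Q(1) − 6 = -18 − 59 − 6 = -83, attained at (3, 1).

-83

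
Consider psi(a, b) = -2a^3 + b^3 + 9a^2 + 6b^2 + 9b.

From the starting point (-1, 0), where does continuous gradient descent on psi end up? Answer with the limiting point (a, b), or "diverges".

psi is separable, so gradient descent decouples: a follows -∂psi/∂a, b follows -∂psi/∂b.
∂psi/∂a = -6a(a - 3); at a=-1 this is -24, so a increases.
∂psi/∂b = 3(b + 1)(b + 3); at b=0 this is 9, so b decreases.
a converges to its nearest critical value 0 (a local min of the a-part); b converges to -1. The iterate converges to (0, -1).

(0, -1)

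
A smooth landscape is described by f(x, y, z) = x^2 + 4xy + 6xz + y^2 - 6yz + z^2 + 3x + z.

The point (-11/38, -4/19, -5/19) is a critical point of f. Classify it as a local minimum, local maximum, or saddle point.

The Hessian is constant: H = [[2, 4, 6], [4, 2, -6], [6, -6, 2]].
Leading principal minors: Δ₁ = 2, Δ₂ = -12, Δ₃ = -456.
The minors fit neither the all-positive nor the alternating-sign pattern, so H is indefinite: a saddle point.

saddle point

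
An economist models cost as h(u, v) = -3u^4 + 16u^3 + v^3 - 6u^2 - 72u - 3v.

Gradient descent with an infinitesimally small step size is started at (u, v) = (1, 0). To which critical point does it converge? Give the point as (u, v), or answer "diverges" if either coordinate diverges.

h is separable, so gradient descent decouples: u follows -∂h/∂u, v follows -∂h/∂v.
∂h/∂u = -12(u - 3)(u - 2)(u + 1); at u=1 this is -48, so u increases.
∂h/∂v = 3(v - 1)(v + 1); at v=0 this is -3, so v increases.
u converges to its nearest critical value 2 (a local min of the u-part); v converges to 1. The iterate converges to (2, 1).

(2, 1)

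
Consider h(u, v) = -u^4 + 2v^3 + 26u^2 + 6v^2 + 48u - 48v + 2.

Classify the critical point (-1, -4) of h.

saddle point

The mixed partial ∂²h/∂u∂v is 0, so the Hessian at any point is diag(h_uu, h_vv) = diag(4(-3u^2 + 13), 12(v + 1)).
At (-1, -4): H = diag(40, -36).
The eigenvalues have opposite signs, so H is indefinite: a saddle point.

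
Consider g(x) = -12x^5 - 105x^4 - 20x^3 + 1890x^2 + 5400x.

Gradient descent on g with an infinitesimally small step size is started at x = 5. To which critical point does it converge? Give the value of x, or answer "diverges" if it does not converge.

diverges

g'(x) = -60(x - 3)(x + 2)(x + 3)(x + 5), so g'(5) = -67200.
Gradient descent moves in the -g' direction, i.e. x is increasing.
There is no critical point above x=5, and g' keeps the same sign, so the iterate runs off to +∞.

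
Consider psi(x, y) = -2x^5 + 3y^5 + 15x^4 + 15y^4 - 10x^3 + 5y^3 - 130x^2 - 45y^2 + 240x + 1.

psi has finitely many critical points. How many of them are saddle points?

8

psi separates as a function of x plus a function of y, so ∇psi=0 decouples.
∂psi/∂x = -10(x - 4)(x - 3)(x - 1)(x + 2) = 0 at x ∈ {-2, 1, 3, 4}; ∂psi/∂y = 15y(y - 1)(y + 2)(y + 3) = 0 at y ∈ {-3, -2, 0, 1}.
The Hessian is diagonal: diag(psi_xx, psi_yy). Second derivatives: psi_xx(-2)=900, psi_xx(1)=-180, psi_xx(3)=100, psi_xx(4)=-180; psi_yy(-3)=-180, psi_yy(-2)=90, psi_yy(0)=-90, psi_yy(1)=180.
Saddle points occur where the two diagonal entries have opposite signs: (-2, -3), (-2, 0), (1, -2), (1, 1), (3, -3), (3, 0), (4, -2), (4, 1). Count: 8.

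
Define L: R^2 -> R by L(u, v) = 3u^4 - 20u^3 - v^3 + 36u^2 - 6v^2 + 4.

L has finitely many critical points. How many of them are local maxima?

L separates as a function of u plus a function of v, so ∇L=0 decouples.
∂L/∂u = 12u(u - 3)(u - 2) = 0 at u ∈ {0, 2, 3}; ∂L/∂v = -3v(v + 4) = 0 at v ∈ {-4, 0}.
The Hessian is diagonal: diag(L_uu, L_vv). Second derivatives: L_uu(0)=72, L_uu(2)=-24, L_uu(3)=36; L_vv(-4)=12, L_vv(0)=-12.
Local maxima occur where both diagonal entries negative: (2, 0). Count: 1.

1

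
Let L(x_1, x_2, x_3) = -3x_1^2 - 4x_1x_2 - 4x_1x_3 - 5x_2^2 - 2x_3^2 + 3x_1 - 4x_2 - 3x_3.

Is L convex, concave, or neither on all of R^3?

L is quadratic, so its Hessian is the constant matrix H = [[-6, -4, -4], [-4, -10, 0], [-4, 0, -4]].
Leading principal minors: -6, 44, -16.
Signs alternate −, +, − ⇒ H ≺ 0 ⇒ concave.

concave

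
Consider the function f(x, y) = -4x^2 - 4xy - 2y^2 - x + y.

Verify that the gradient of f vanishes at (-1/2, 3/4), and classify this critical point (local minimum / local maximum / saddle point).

∇f = (-8x - 4y - 1, -4x - 4y + 1); substituting (-1/2, 3/4) gives ∇f = (0, 0), so (-1/2, 3/4) is indeed a critical point.
The Hessian of f is constant: H = [[-8, -4], [-4, -4]].
det(H) = (-8)·(-4) − (-4)² = 16.
det(H) > 0 and tr(H) = -12 < 0, so H is negative definite and the point is a local maximum.

local maximum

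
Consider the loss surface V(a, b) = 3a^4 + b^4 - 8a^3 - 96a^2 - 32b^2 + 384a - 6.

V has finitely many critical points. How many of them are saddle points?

V separates as a function of a plus a function of b, so ∇V=0 decouples.
∂V/∂a = 12(a - 4)(a - 2)(a + 4) = 0 at a ∈ {-4, 2, 4}; ∂V/∂b = 4b(b - 4)(b + 4) = 0 at b ∈ {-4, 0, 4}.
The Hessian is diagonal: diag(V_aa, V_bb). Second derivatives: V_aa(-4)=576, V_aa(2)=-144, V_aa(4)=192; V_bb(-4)=128, V_bb(0)=-64, V_bb(4)=128.
Saddle points occur where the two diagonal entries have opposite signs: (-4, 0), (2, -4), (2, 4), (4, 0). Count: 4.

4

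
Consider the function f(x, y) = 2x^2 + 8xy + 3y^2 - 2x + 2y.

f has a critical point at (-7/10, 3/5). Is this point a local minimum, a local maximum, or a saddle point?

saddle point

The Hessian of f is constant: H = [[4, 8], [8, 6]].
det(H) = 4·6 − 8² = -40.
Since det(H) < 0, H is indefinite and the critical point is a saddle point.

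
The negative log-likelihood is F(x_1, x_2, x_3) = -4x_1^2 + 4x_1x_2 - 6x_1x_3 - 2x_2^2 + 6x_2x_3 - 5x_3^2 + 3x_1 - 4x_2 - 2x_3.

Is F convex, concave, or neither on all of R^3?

concave

F is quadratic, so its Hessian is the constant matrix H = [[-8, 4, -6], [4, -4, 6], [-6, 6, -10]].
Leading principal minors: -8, 16, -16.
Signs alternate −, +, − ⇒ H ≺ 0 ⇒ concave.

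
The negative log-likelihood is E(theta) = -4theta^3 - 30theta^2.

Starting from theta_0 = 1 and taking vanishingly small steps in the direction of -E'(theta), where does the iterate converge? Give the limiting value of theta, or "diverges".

E'(theta) = -12theta(theta + 5), so E'(1) = -72.
Gradient descent moves in the -E' direction, i.e. theta is increasing.
There is no critical point above theta=1, and E' keeps the same sign, so the iterate runs off to +∞.

diverges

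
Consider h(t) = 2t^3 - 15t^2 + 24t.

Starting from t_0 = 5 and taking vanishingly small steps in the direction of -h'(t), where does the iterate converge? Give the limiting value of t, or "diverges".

4

h'(t) = 6(t - 4)(t - 1), so h'(5) = 24.
Gradient descent moves in the -h' direction, i.e. t is decreasing.
The nearest critical point in that direction is t = 4, where h'' = 18 > 0 (a local minimum). The iterate converges there.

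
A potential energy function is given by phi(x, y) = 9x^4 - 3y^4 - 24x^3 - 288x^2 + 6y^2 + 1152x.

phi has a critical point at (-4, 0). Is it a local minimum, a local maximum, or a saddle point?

The mixed partial ∂²phi/∂x∂y is 0, so the Hessian at any point is diag(phi_xx, phi_yy) = diag(36(3x^2 - 4x - 16), 12(-3y^2 + 1)).
At (-4, 0): H = diag(1728, 12).
Both eigenvalues are positive, so H is positive definite: a local minimum.

local minimum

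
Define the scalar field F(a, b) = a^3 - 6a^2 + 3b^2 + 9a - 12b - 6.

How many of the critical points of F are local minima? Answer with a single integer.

F separates as a function of a plus a function of b, so ∇F=0 decouples.
∂F/∂a = 3(a - 3)(a - 1) = 0 at a ∈ {1, 3}; ∂F/∂b = 6(b - 2) = 0 at b ∈ {2}.
The Hessian is diagonal: diag(F_aa, F_bb). Second derivatives: F_aa(1)=-6, F_aa(3)=6; F_bb(2)=6.
Local minima occur where both diagonal entries positive: (3, 2). Count: 1.

1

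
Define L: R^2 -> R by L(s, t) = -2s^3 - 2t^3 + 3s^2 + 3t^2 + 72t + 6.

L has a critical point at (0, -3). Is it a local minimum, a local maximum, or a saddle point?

The mixed partial ∂²L/∂s∂t is 0, so the Hessian at any point is diag(L_ss, L_tt) = diag(6(-2s + 1), 6(-2t + 1)).
At (0, -3): H = diag(6, 42).
Both eigenvalues are positive, so H is positive definite: a local minimum.

local minimum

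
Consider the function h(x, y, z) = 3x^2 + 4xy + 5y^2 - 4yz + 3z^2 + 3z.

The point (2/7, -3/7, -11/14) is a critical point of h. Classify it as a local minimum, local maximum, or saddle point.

local minimum

The Hessian is constant: H = [[6, 4, 0], [4, 10, -4], [0, -4, 6]].
Leading principal minors: Δ₁ = 6, Δ₂ = 44, Δ₃ = 168.
All leading minors are positive, so H is positive definite: a local minimum.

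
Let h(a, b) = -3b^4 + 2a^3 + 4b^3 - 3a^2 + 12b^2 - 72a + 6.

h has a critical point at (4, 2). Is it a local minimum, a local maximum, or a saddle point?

saddle point

The mixed partial ∂²h/∂a∂b is 0, so the Hessian at any point is diag(h_aa, h_bb) = diag(6(2a - 1), 12(-3b^2 + 2b + 2)).
At (4, 2): H = diag(42, -72).
The eigenvalues have opposite signs, so H is indefinite: a saddle point.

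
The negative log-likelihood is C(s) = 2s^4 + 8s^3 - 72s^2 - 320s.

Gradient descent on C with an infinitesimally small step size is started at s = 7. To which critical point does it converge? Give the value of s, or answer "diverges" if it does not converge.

C'(s) = 8(s - 4)(s + 2)(s + 5), so C'(7) = 2592.
Gradient descent moves in the -C' direction, i.e. s is decreasing.
The nearest critical point in that direction is s = 4, where C'' = 432 > 0 (a local minimum). The iterate converges there.

4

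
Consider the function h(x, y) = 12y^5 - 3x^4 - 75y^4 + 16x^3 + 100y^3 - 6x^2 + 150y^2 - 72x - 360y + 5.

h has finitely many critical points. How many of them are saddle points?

6

h separates as a function of x plus a function of y, so ∇h=0 decouples.
∂h/∂x = -12(x - 3)(x - 2)(x + 1) = 0 at x ∈ {-1, 2, 3}; ∂h/∂y = 60(y - 3)(y - 2)(y - 1)(y + 1) = 0 at y ∈ {-1, 1, 2, 3}.
The Hessian is diagonal: diag(h_xx, h_yy). Second derivatives: h_xx(-1)=-144, h_xx(2)=36, h_xx(3)=-48; h_yy(-1)=-1440, h_yy(1)=240, h_yy(2)=-180, h_yy(3)=480.
Saddle points occur where the two diagonal entries have opposite signs: (-1, 1), (-1, 3), (2, -1), (2, 2), (3, 1), (3, 3). Count: 6.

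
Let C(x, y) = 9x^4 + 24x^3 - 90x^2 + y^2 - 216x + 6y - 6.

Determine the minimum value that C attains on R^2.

C(x,y) separates as P(x) + Q(y) − 6, so its minimum is min P + min Q − 6.
P'(x) = 36(x - 2)(x + 1)(x + 3) vanishes at x ∈ {-3, -1, 2}; Q'(y) = 2y + 6 vanishes at y ∈ {-3}.
Local minima of P (where P''>0): P(-3)=-81, P(2)=-456. Local minima of Q: Q(-3)=-9.
So the global minimum of C is P(2) + Q(-3) − 6 = -456 − 9 − 6 = -471, attained at (2, -3).

-471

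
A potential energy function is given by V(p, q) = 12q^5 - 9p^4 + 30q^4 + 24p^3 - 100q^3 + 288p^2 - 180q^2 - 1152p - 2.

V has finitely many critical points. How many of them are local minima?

2

V separates as a function of p plus a function of q, so ∇V=0 decouples.
∂V/∂p = -36(p - 4)(p - 2)(p + 4) = 0 at p ∈ {-4, 2, 4}; ∂V/∂q = 60q(q - 2)(q + 1)(q + 3) = 0 at q ∈ {-3, -1, 0, 2}.
The Hessian is diagonal: diag(V_pp, V_qq). Second derivatives: V_pp(-4)=-1728, V_pp(2)=432, V_pp(4)=-576; V_qq(-3)=-1800, V_qq(-1)=360, V_qq(0)=-360, V_qq(2)=1800.
Local minima occur where both diagonal entries positive: (2, -1), (2, 2). Count: 2.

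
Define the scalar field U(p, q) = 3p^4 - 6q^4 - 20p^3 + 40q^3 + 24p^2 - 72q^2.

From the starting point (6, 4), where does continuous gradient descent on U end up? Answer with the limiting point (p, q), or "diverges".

U is separable, so gradient descent decouples: p follows -∂U/∂p, q follows -∂U/∂q.
∂U/∂p = 12p(p - 4)(p - 1); at p=6 this is 720, so p decreases.
∂U/∂q = -24q(q - 3)(q - 2); at q=4 this is -192, so q increases.
The q-coordinate has no critical point in that direction and runs off to infinity.

diverges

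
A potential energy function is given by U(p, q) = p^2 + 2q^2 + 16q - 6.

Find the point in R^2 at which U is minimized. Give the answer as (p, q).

(0, -4)

U(p,q) separates as A(p) + B(q) − 6, so its minimum is min A + min B − 6.
A'(p) = 2p vanishes at p ∈ {0}; B'(q) = 4q + 16 vanishes at q ∈ {-4}.
Local minima of A (where A''>0): A(0)=0. Local minima of B: B(-4)=-32.
So the global minimum of U is A(0) + B(-4) − 6 = 0 − 32 − 6 = -38, attained at (0, -4).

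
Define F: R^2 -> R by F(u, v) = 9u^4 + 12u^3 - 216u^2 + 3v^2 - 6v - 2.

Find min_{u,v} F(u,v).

F(u,v) separates as P(u) + Q(v) − 2, so its minimum is min P + min Q − 2.
P'(u) = 36u(u - 3)(u + 4) vanishes at u ∈ {-4, 0, 3}; Q'(v) = 6v - 6 vanishes at v ∈ {1}.
Local minima of P (where P''>0): P(-4)=-1920, P(3)=-891. Local minima of Q: Q(1)=-3.
So the global minimum of F is P(-4) + Q(1) − 2 = -1920 − 3 − 2 = -1925, attained at (-4, 1).

-1925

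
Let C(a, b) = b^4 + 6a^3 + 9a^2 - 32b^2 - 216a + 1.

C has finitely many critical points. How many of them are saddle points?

3

C separates as a function of a plus a function of b, so ∇C=0 decouples.
∂C/∂a = 18(a - 3)(a + 4) = 0 at a ∈ {-4, 3}; ∂C/∂b = 4b(b - 4)(b + 4) = 0 at b ∈ {-4, 0, 4}.
The Hessian is diagonal: diag(C_aa, C_bb). Second derivatives: C_aa(-4)=-126, C_aa(3)=126; C_bb(-4)=128, C_bb(0)=-64, C_bb(4)=128.
Saddle points occur where the two diagonal entries have opposite signs: (-4, -4), (-4, 4), (3, 0). Count: 3.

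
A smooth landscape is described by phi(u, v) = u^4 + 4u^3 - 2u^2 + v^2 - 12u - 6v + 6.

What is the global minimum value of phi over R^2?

-12

phi(u,v) separates as P(u) + Q(v) + 6, so its minimum is min P + min Q + 6.
P'(u) = 4(u - 1)(u + 1)(u + 3) vanishes at u ∈ {-3, -1, 1}; Q'(v) = 2v - 6 vanishes at v ∈ {3}.
Local minima of P (where P''>0): P(-3)=-9, P(1)=-9. Local minima of Q: Q(3)=-9.
So the global minimum of phi is P(-3) + Q(3) + 6 = -9 − 9 + 6 = -12, attained at (-3, 3).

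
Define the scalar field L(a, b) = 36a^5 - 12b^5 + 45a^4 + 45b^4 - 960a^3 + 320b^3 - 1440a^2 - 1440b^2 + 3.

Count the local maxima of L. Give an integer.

L separates as a function of a plus a function of b, so ∇L=0 decouples.
∂L/∂a = 180a(a - 4)(a + 1)(a + 4) = 0 at a ∈ {-4, -1, 0, 4}; ∂L/∂b = -60b(b - 4)(b - 3)(b + 4) = 0 at b ∈ {-4, 0, 3, 4}.
The Hessian is diagonal: diag(L_aa, L_bb). Second derivatives: L_aa(-4)=-17280, L_aa(-1)=2700, L_aa(0)=-2880, L_aa(4)=28800; L_bb(-4)=13440, L_bb(0)=-2880, L_bb(3)=1260, L_bb(4)=-1920.
Local maxima occur where both diagonal entries negative: (-4, 0), (-4, 4), (0, 0), (0, 4). Count: 4.

4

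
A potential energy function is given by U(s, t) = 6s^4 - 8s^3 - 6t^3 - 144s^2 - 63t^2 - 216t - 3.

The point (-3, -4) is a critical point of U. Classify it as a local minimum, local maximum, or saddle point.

The mixed partial ∂²U/∂s∂t is 0, so the Hessian at any point is diag(U_ss, U_tt) = diag(24(3s^2 - 2s - 12), -18(2t + 7)).
At (-3, -4): H = diag(504, 18).
Both eigenvalues are positive, so H is positive definite: a local minimum.

local minimum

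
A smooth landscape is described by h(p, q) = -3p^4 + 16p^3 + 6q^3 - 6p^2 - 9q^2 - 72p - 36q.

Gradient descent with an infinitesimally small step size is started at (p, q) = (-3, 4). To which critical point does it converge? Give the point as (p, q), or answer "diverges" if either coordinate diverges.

h is separable, so gradient descent decouples: p follows -∂h/∂p, q follows -∂h/∂q.
∂h/∂p = -12(p - 3)(p - 2)(p + 1); at p=-3 this is 720, so p decreases.
∂h/∂q = 18(q - 2)(q + 1); at q=4 this is 180, so q decreases.
The p-coordinate has no critical point in that direction and runs off to infinity.

diverges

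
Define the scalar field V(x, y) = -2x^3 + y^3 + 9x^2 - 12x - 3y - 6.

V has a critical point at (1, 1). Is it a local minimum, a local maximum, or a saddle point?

The mixed partial ∂²V/∂x∂y is 0, so the Hessian at any point is diag(V_xx, V_yy) = diag(6(-2x + 3), 6y).
At (1, 1): H = diag(6, 6).
Both eigenvalues are positive, so H is positive definite: a local minimum.

local minimum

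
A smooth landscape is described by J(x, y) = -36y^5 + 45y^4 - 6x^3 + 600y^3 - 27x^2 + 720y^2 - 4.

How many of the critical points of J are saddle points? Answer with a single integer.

J separates as a function of x plus a function of y, so ∇J=0 decouples.
∂J/∂x = -18x(x + 3) = 0 at x ∈ {-3, 0}; ∂J/∂y = -180y(y - 4)(y + 1)(y + 2) = 0 at y ∈ {-2, -1, 0, 4}.
The Hessian is diagonal: diag(J_xx, J_yy). Second derivatives: J_xx(-3)=54, J_xx(0)=-54; J_yy(-2)=2160, J_yy(-1)=-900, J_yy(0)=1440, J_yy(4)=-21600.
Saddle points occur where the two diagonal entries have opposite signs: (-3, -1), (-3, 4), (0, -2), (0, 0). Count: 4.

4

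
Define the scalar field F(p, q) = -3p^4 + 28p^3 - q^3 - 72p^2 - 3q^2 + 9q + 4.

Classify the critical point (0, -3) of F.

saddle point

The mixed partial ∂²F/∂p∂q is 0, so the Hessian at any point is diag(F_pp, F_qq) = diag(12(-3p^2 + 14p - 12), -6(q + 1)).
At (0, -3): H = diag(-144, 12).
The eigenvalues have opposite signs, so H is indefinite: a saddle point.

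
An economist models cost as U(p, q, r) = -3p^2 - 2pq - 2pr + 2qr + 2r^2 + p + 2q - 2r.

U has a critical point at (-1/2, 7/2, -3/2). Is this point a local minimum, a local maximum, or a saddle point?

saddle point

The Hessian is constant: H = [[-6, -2, -2], [-2, 0, 2], [-2, 2, 4]].
Leading principal minors: Δ₁ = -6, Δ₂ = -4, Δ₃ = 24.
The minors fit neither the all-positive nor the alternating-sign pattern, so H is indefinite: a saddle point.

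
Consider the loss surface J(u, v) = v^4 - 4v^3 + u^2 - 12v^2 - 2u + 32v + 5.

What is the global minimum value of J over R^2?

J(u,v) separates as P(u) + Q(v) + 5, so its minimum is min P + min Q + 5.
P'(u) = 2u - 2 vanishes at u ∈ {1}; Q'(v) = 4(v - 4)(v - 1)(v + 2) vanishes at v ∈ {-2, 1, 4}.
Local minima of P (where P''>0): P(1)=-1. Local minima of Q: Q(-2)=-64, Q(4)=-64.
So the global minimum of J is P(1) + Q(-2) + 5 = -1 − 64 + 5 = -60, attained at (1, -2).

-60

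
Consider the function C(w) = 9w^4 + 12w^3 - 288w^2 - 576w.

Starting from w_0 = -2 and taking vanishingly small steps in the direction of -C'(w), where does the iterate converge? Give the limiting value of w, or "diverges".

-4

C'(w) = 36(w - 4)(w + 1)(w + 4), so C'(-2) = 432.
Gradient descent moves in the -C' direction, i.e. w is decreasing.
The nearest critical point in that direction is w = -4, where C'' = 864 > 0 (a local minimum). The iterate converges there.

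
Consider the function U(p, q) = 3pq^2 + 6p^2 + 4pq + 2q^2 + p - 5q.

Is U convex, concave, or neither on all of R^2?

neither

The term 3pq^2 is cubic, so the Hessian is not constant.
∂²U/∂q² = 6p + 4, which takes both signs as p varies (negative for sufficiently negative p). A diagonal entry of the Hessian changing sign means the Hessian is neither positive- nor negative-semidefinite on all of R^2.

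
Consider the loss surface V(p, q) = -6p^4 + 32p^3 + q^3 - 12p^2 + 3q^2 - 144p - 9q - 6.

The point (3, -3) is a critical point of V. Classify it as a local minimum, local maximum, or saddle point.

The mixed partial ∂²V/∂p∂q is 0, so the Hessian at any point is diag(V_pp, V_qq) = diag(24(-3p^2 + 8p - 1), 6(q + 1)).
At (3, -3): H = diag(-96, -12).
Both eigenvalues are negative, so H is negative definite: a local maximum.

local maximum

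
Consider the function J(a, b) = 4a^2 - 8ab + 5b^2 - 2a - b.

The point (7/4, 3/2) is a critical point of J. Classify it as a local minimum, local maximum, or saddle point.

local minimum

The Hessian of J is constant: H = [[8, -8], [-8, 10]].
det(H) = 8·10 − (-8)² = 16.
det(H) > 0 and tr(H) = 18 > 0, so H is positive definite and the point is a local minimum.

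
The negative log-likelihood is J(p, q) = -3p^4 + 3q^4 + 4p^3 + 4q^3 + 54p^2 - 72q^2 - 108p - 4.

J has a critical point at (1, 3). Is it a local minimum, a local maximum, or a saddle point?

The mixed partial ∂²J/∂p∂q is 0, so the Hessian at any point is diag(J_pp, J_qq) = diag(12(-3p^2 + 2p + 9), 12(3q^2 + 2q - 12)).
At (1, 3): H = diag(96, 252).
Both eigenvalues are positive, so H is positive definite: a local minimum.

local minimum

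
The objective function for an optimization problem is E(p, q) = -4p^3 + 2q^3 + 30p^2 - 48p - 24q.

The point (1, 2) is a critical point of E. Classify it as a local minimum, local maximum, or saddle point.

local minimum

The mixed partial ∂²E/∂p∂q is 0, so the Hessian at any point is diag(E_pp, E_qq) = diag(12(-2p + 5), 12q).
At (1, 2): H = diag(36, 24).
Both eigenvalues are positive, so H is positive definite: a local minimum.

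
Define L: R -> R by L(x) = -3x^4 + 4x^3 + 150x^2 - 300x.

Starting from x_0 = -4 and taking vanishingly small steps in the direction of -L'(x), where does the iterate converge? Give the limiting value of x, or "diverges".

1

L'(x) = -12(x - 5)(x - 1)(x + 5), so L'(-4) = -540.
Gradient descent moves in the -L' direction, i.e. x is increasing.
The nearest critical point in that direction is x = 1, where L'' = 288 > 0 (a local minimum). The iterate converges there.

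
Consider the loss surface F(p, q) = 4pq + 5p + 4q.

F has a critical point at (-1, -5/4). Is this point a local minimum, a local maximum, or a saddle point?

The Hessian of F is constant: H = [[0, 4], [4, 0]].
det(H) = 0·0 − 4² = -16.
Since det(H) < 0, H is indefinite and the critical point is a saddle point.

saddle point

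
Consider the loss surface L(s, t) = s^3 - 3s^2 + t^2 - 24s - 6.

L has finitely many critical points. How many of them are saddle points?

1

L separates as a function of s plus a function of t, so ∇L=0 decouples.
∂L/∂s = 3(s - 4)(s + 2) = 0 at s ∈ {-2, 4}; ∂L/∂t = 2t = 0 at t ∈ {0}.
The Hessian is diagonal: diag(L_ss, L_tt). Second derivatives: L_ss(-2)=-18, L_ss(4)=18; L_tt(0)=2.
Saddle points occur where the two diagonal entries have opposite signs: (-2, 0). Count: 1.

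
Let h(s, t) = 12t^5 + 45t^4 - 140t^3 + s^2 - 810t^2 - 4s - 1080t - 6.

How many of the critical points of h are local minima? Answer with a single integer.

h separates as a function of s plus a function of t, so ∇h=0 decouples.
∂h/∂s = 2(s - 2) = 0 at s ∈ {2}; ∂h/∂t = 60(t - 3)(t + 1)(t + 2)(t + 3) = 0 at t ∈ {-3, -2, -1, 3}.
The Hessian is diagonal: diag(h_ss, h_tt). Second derivatives: h_ss(2)=2; h_tt(-3)=-720, h_tt(-2)=300, h_tt(-1)=-480, h_tt(3)=7200.
Local minima occur where both diagonal entries positive: (2, -2), (2, 3). Count: 2.

2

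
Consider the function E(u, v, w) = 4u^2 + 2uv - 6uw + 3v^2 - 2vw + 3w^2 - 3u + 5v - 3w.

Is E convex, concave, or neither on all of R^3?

E is quadratic, so its Hessian is the constant matrix H = [[8, 2, -6], [2, 6, -2], [-6, -2, 6]].
Leading principal minors: 8, 44, 64.
All positive ⇒ H ≻ 0 ⇒ convex.

convex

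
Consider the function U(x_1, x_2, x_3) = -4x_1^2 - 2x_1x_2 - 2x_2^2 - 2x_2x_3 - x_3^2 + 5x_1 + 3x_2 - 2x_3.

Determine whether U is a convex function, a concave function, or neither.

U is quadratic, so its Hessian is the constant matrix H = [[-8, -2, 0], [-2, -4, -2], [0, -2, -2]].
Leading principal minors: -8, 28, -24.
Signs alternate −, +, − ⇒ H ≺ 0 ⇒ concave.

concave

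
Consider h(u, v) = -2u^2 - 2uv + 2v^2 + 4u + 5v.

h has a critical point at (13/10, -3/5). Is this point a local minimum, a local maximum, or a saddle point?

saddle point

The Hessian of h is constant: H = [[-4, -2], [-2, 4]].
det(H) = (-4)·4 − (-2)² = -20.
Since det(H) < 0, H is indefinite and the critical point is a saddle point.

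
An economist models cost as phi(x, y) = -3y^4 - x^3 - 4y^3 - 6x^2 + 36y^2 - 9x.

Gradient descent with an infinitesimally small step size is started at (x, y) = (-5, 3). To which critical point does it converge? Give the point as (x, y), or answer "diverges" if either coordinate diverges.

diverges

phi is separable, so gradient descent decouples: x follows -∂phi/∂x, y follows -∂phi/∂y.
∂phi/∂x = -3(x + 1)(x + 3); at x=-5 this is -24, so x increases.
∂phi/∂y = -12y(y - 2)(y + 3); at y=3 this is -216, so y increases.
The y-coordinate has no critical point in that direction and runs off to infinity.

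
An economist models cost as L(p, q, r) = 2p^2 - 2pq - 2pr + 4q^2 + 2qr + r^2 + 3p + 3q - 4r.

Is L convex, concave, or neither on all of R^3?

convex

L is quadratic, so its Hessian is the constant matrix H = [[4, -2, -2], [-2, 8, 2], [-2, 2, 2]].
Leading principal minors: 4, 28, 24.
All positive ⇒ H ≻ 0 ⇒ convex.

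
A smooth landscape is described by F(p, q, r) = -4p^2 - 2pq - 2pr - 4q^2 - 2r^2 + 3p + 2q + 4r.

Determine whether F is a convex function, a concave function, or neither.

F is quadratic, so its Hessian is the constant matrix H = [[-8, -2, -2], [-2, -8, 0], [-2, 0, -4]].
Leading principal minors: -8, 60, -208.
Signs alternate −, +, − ⇒ H ≺ 0 ⇒ concave.

concave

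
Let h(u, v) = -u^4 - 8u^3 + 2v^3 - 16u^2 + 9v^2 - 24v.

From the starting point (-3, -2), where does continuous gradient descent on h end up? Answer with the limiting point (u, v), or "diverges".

h is separable, so gradient descent decouples: u follows -∂h/∂u, v follows -∂h/∂v.
∂h/∂u = -4u(u + 2)(u + 4); at u=-3 this is -12, so u increases.
∂h/∂v = 6(v - 1)(v + 4); at v=-2 this is -36, so v increases.
u converges to its nearest critical value -2 (a local min of the u-part); v converges to 1. The iterate converges to (-2, 1).

(-2, 1)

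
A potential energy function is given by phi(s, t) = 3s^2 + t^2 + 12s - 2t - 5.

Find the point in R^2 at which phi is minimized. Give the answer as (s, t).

phi(s,t) separates as P(s) + Q(t) − 5, so its minimum is min P + min Q − 5.
P'(s) = 6s + 12 vanishes at s ∈ {-2}; Q'(t) = 2(t - 1) vanishes at t ∈ {1}.
Local minima of P (where P''>0): P(-2)=-12. Local minima of Q: Q(1)=-1.
So the global minimum of phi is P(-2) + Q(1) − 5 = -12 − 1 − 5 = -18, attained at (-2, 1).

(-2, 1)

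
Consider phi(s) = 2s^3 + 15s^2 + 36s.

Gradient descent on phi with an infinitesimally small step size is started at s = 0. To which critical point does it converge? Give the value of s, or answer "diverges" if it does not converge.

-2

phi'(s) = 6(s + 2)(s + 3), so phi'(0) = 36.
Gradient descent moves in the -phi' direction, i.e. s is decreasing.
The nearest critical point in that direction is s = -2, where phi'' = 6 > 0 (a local minimum). The iterate converges there.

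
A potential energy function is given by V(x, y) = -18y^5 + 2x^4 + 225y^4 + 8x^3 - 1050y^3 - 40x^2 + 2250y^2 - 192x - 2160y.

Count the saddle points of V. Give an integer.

6

V separates as a function of x plus a function of y, so ∇V=0 decouples.
∂V/∂x = 8(x - 3)(x + 2)(x + 4) = 0 at x ∈ {-4, -2, 3}; ∂V/∂y = -90(y - 4)(y - 3)(y - 2)(y - 1) = 0 at y ∈ {1, 2, 3, 4}.
The Hessian is diagonal: diag(V_xx, V_yy). Second derivatives: V_xx(-4)=112, V_xx(-2)=-80, V_xx(3)=280; V_yy(1)=540, V_yy(2)=-180, V_yy(3)=180, V_yy(4)=-540.
Saddle points occur where the two diagonal entries have opposite signs: (-4, 2), (-4, 4), (-2, 1), (-2, 3), (3, 2), (3, 4). Count: 6.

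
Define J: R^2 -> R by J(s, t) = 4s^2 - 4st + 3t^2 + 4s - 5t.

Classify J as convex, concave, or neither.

convex

J is quadratic, so its Hessian is the constant matrix H = [[8, -4], [-4, 6]].
det(H) = 32, tr(H) = 14.
det(H) > 0 and tr(H) > 0, so H is positive definite everywhere: convex.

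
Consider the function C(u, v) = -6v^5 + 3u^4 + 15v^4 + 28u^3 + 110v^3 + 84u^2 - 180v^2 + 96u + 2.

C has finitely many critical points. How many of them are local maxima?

C separates as a function of u plus a function of v, so ∇C=0 decouples.
∂C/∂u = 12(u + 1)(u + 2)(u + 4) = 0 at u ∈ {-4, -2, -1}; ∂C/∂v = -30v(v - 4)(v - 1)(v + 3) = 0 at v ∈ {-3, 0, 1, 4}.
The Hessian is diagonal: diag(C_uu, C_vv). Second derivatives: C_uu(-4)=72, C_uu(-2)=-24, C_uu(-1)=36; C_vv(-3)=2520, C_vv(0)=-360, C_vv(1)=360, C_vv(4)=-2520.
Local maxima occur where both diagonal entries negative: (-2, 0), (-2, 4). Count: 2.

2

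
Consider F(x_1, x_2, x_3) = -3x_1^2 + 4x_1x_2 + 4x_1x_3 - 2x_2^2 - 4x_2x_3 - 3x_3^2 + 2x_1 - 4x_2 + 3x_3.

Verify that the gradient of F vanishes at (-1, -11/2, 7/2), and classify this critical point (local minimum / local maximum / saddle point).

∇F = (-6x_1 + 4x_2 + 4x_3 + 2, 4x_1 - 4x_2 - 4x_3 - 4, 4x_1 - 4x_2 - 6x_3 + 3); substituting (-1, -11/2, 7/2) gives ∇F = (0, 0, 0), so (-1, -11/2, 7/2) is indeed a critical point.
The Hessian is constant: H = [[-6, 4, 4], [4, -4, -4], [4, -4, -6]].
Leading principal minors: Δ₁ = -6, Δ₂ = 8, Δ₃ = -16.
The minors alternate sign starting negative (−, +, −), so H is negative definite: a local maximum.

local maximum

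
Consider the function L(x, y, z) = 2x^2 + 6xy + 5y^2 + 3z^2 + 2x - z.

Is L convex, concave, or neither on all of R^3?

L is quadratic, so its Hessian is the constant matrix H = [[4, 6, 0], [6, 10, 0], [0, 0, 6]].
Leading principal minors: 4, 4, 24.
All positive ⇒ H ≻ 0 ⇒ convex.

convex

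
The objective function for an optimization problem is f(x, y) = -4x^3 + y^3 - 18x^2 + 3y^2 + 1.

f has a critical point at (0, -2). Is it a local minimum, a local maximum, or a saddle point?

local maximum

The mixed partial ∂²f/∂x∂y is 0, so the Hessian at any point is diag(f_xx, f_yy) = diag(-12(2x + 3), 6(y + 1)).
At (0, -2): H = diag(-36, -6).
Both eigenvalues are negative, so H is negative definite: a local maximum.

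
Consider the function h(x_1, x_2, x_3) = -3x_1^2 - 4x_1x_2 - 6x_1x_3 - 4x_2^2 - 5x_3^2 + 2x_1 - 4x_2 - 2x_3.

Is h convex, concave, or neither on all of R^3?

h is quadratic, so its Hessian is the constant matrix H = [[-6, -4, -6], [-4, -8, 0], [-6, 0, -10]].
Leading principal minors: -6, 32, -32.
Signs alternate −, +, − ⇒ H ≺ 0 ⇒ concave.

concave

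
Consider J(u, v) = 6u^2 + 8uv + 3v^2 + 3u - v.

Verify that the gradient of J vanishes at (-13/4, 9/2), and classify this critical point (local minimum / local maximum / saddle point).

∇J = (12u + 8v + 3, 8u + 6v - 1); substituting (-13/4, 9/2) gives ∇J = (0, 0), so (-13/4, 9/2) is indeed a critical point.
The Hessian of J is constant: H = [[12, 8], [8, 6]].
det(H) = 12·6 − 8² = 8.
det(H) > 0 and tr(H) = 18 > 0, so H is positive definite and the point is a local minimum.

local minimum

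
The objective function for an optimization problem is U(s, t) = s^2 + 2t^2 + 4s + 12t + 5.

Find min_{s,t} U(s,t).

-17

U(s,t) separates as P(s) + Q(t) + 5, so its minimum is min P + min Q + 5.
P'(s) = 2s + 4 vanishes at s ∈ {-2}; Q'(t) = 4(t + 3) vanishes at t ∈ {-3}.
Local minima of P (where P''>0): P(-2)=-4. Local minima of Q: Q(-3)=-18.
So the global minimum of U is P(-2) + Q(-3) + 5 = -4 − 18 + 5 = -17, attained at (-2, -3).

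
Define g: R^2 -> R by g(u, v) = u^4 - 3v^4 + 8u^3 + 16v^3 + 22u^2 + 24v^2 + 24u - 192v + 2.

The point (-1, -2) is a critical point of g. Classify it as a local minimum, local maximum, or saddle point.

The mixed partial ∂²g/∂u∂v is 0, so the Hessian at any point is diag(g_uu, g_vv) = diag(4(3u^2 + 12u + 11), 12(-3v^2 + 8v + 4)).
At (-1, -2): H = diag(8, -288).
The eigenvalues have opposite signs, so H is indefinite: a saddle point.

saddle point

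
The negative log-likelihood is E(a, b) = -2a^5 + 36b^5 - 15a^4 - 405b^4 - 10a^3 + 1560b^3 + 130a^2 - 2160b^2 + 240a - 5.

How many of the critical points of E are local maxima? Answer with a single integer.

4

E separates as a function of a plus a function of b, so ∇E=0 decouples.
∂E/∂a = -10(a - 2)(a + 1)(a + 3)(a + 4) = 0 at a ∈ {-4, -3, -1, 2}; ∂E/∂b = 180b(b - 4)(b - 3)(b - 2) = 0 at b ∈ {0, 2, 3, 4}.
The Hessian is diagonal: diag(E_aa, E_bb). Second derivatives: E_aa(-4)=180, E_aa(-3)=-100, E_aa(-1)=180, E_aa(2)=-900; E_bb(0)=-4320, E_bb(2)=720, E_bb(3)=-540, E_bb(4)=1440.
Local maxima occur where both diagonal entries negative: (-3, 0), (-3, 3), (2, 0), (2, 3). Count: 4.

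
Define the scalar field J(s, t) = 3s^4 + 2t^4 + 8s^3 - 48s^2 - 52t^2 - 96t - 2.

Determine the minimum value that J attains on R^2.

-1218

J(s,t) separates as P(s) + Q(t) − 2, so its minimum is min P + min Q − 2.
P'(s) = 12s(s - 2)(s + 4) vanishes at s ∈ {-4, 0, 2}; Q'(t) = 8(t - 4)(t + 1)(t + 3) vanishes at t ∈ {-3, -1, 4}.
Local minima of P (where P''>0): P(-4)=-512, P(2)=-80. Local minima of Q: Q(-3)=-18, Q(4)=-704.
So the global minimum of J is P(-4) + Q(4) − 2 = -512 − 704 − 2 = -1218, attained at (-4, 4).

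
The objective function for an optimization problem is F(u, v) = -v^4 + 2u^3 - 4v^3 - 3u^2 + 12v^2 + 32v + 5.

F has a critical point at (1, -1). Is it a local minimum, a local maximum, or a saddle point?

local minimum

The mixed partial ∂²F/∂u∂v is 0, so the Hessian at any point is diag(F_uu, F_vv) = diag(6(2u - 1), 12(-v^2 - 2v + 2)).
At (1, -1): H = diag(6, 36).
Both eigenvalues are positive, so H is positive definite: a local minimum.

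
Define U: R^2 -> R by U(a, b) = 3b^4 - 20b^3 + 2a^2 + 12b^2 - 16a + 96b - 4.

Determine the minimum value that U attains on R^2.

U(a,b) separates as P(a) + Q(b) − 4, so its minimum is min P + min Q − 4.
P'(a) = 4a - 16 vanishes at a ∈ {4}; Q'(b) = 12(b - 4)(b - 2)(b + 1) vanishes at b ∈ {-1, 2, 4}.
Local minima of P (where P''>0): P(4)=-32. Local minima of Q: Q(-1)=-61, Q(4)=64.
So the global minimum of U is P(4) + Q(-1) − 4 = -32 − 61 − 4 = -97, attained at (4, -1).

-97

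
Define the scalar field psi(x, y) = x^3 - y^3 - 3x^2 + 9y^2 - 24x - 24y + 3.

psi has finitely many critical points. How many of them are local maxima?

1

psi separates as a function of x plus a function of y, so ∇psi=0 decouples.
∂psi/∂x = 3(x - 4)(x + 2) = 0 at x ∈ {-2, 4}; ∂psi/∂y = -3(y - 4)(y - 2) = 0 at y ∈ {2, 4}.
The Hessian is diagonal: diag(psi_xx, psi_yy). Second derivatives: psi_xx(-2)=-18, psi_xx(4)=18; psi_yy(2)=6, psi_yy(4)=-6.
Local maxima occur where both diagonal entries negative: (-2, 4). Count: 1.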